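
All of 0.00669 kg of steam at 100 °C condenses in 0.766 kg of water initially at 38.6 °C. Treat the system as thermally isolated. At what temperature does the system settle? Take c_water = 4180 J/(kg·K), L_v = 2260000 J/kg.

Taking heat into each body as positive, Σ m c ΔT = 0:
latent heat released on condensation: 0.00669×2260000 = 15119; condensed water 100 °C→T: 27.96(T − 100); water warms: 0.766×4180×(T − 38.6) = 3201.9(T − 38.6)
3229.8 T = 15119 + 2796.4 + 123593 = 141508
T ≈ 43.81 °C, under the boiling point, so the assumption holds.

T_f ≈ 43.8 °C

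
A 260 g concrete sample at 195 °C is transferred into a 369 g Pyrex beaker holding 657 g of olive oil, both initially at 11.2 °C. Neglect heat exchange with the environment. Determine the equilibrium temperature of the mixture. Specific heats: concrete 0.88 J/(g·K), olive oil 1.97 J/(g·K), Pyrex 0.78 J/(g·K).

Let T be the final temperature. ΣQ_i = 0:
260*0.88*(T − 195) + 657*1.97*(T − 11.2) + 369*0.78*(T − 11.2) = 0
(228.8 + 1294.3 + 287.82) T = 228.8*195 + 1294.3*11.2 + 287.82*11.2
T = 62336 / 1810.9 = 34.4 °C

T_f ≈ 34.4 °C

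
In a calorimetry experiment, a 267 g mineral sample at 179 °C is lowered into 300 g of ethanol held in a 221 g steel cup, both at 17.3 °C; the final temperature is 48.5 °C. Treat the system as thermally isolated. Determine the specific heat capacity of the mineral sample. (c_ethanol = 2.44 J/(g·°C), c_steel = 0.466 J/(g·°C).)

Energy conservation, ΣQ = 0:
267×c×(48.5 − 179) + 300×2.44×(48.5 − 17.3) + 221×0.466×(48.5 − 17.3) = 0
-34844 c = -26052
c = -26052/-34844 ≈ 0.7477 J/(g·°C)

c ≈ 0.748 J/(g·°C)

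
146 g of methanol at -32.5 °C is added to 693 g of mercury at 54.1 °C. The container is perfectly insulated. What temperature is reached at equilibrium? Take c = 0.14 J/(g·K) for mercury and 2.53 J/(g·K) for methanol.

T_f is the heat-capacity-weighted average of the initial temperatures:
T_f = (97.02·54.1 + 369.38·(-32.5)) / (97.02 + 369.38)
    = -6756.1 / 466.4 ≈ -14.49 °C

T_f ≈ -14.5 °C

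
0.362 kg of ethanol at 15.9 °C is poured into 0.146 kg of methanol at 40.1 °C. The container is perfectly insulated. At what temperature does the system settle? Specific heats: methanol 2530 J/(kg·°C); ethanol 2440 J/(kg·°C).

|Q_methanol| = |Q_ethanol|:
0.146·2530·(40.1 − T) = 0.362·2440·(T − 15.9)
369.38(40.1 − T) = 883.28(T − 15.9)
1252.7 T = 28856  ⇒  T ≈ 23.04 °C

T_f ≈ 23.0 °C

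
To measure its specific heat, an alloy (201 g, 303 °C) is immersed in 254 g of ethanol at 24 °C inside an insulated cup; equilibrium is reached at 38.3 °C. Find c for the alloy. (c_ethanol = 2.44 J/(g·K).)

c ≈ 0.167 J/(g·K)

m_s c (T_s − T_f) = m_ethanol c_ethanol (T_f − T_0):
201·c·(303 − 38.3) = 254·2.44·(38.3 − 24)
53205 c = 8862.6  ⇒  c ≈ 0.1666 J/(g·K)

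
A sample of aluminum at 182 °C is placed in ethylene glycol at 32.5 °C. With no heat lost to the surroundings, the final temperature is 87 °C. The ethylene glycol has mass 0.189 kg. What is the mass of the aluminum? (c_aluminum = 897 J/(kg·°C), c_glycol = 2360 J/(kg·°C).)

m ≈ 0.285 kg

Taking heat into each body as positive, Σ m c ΔT = 0:
m·897·(87 − 182) + 0.189·2360·(87 − 32.5) = 0
-85215 m = -24309
m = -24309/-85215 ≈ 0.2853 kg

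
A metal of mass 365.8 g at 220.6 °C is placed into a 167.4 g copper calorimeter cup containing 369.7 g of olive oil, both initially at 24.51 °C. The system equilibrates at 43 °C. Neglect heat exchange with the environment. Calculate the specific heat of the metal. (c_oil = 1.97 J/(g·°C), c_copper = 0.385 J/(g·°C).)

c ≈ 0.226 J/(g·°C)

Net heat exchanged in the isolated system is zero:
365.8·c·(43 − 220.6) + 369.7·1.97·(43 − 24.51) + 167.4·0.385·(43 − 24.51) = 0
-64966 c = -14658
c = -14658/-64966 ≈ 0.2256 J/(g·°C)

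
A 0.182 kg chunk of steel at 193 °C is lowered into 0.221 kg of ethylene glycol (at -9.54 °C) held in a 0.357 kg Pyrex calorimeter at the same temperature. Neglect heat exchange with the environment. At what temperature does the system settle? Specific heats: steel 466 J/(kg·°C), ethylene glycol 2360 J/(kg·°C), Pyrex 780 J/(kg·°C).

Heat gained plus heat lost sum to zero:
0.182·466·(T − 193) + 0.221·2360·(T − (-9.54)) + 0.357·780·(T − (-9.54)) = 0
84.81(T − 193) + 521.56(T − (-9.54)) + 278.46(T − (-9.54)) = 0
(84.81 + 521.56 + 278.46) T = 84.81·193 + 521.56·(-9.54) + 278.46·(-9.54)
T = 8736.5/884.83 ≈ 9.87 °C

T_f ≈ 9.9 °C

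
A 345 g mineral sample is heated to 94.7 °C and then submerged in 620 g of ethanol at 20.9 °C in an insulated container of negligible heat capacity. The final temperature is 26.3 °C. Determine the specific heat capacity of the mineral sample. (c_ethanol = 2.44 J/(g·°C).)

c ≈ 0.346 J/(g·°C)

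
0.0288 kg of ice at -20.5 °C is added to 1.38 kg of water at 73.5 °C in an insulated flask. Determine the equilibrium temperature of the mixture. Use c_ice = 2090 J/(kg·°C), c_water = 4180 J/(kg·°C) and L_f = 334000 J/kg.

Heat gained plus heat lost sum to zero:
ice -20.5→0 °C: 0.0288·2090·20.5 = 1233.9
  melt ice: 0.0288·334000 = 9619.2
  meltwater 0→T: 0.0288·4180·T = 120.38 T
  water cools: 1.38·4180·(T − 73.5) = 5768.4(T − 73.5)
5888.8 T = 423977 − 10853 = 413124
T ≈ 70.15 °C (positive, so assuming full melt was valid).

T_f ≈ 70.2 °C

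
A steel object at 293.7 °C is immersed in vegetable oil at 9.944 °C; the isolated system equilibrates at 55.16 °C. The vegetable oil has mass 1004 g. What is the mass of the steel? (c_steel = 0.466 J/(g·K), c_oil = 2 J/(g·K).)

|Q_steel| = |Q_oil|:
m·0.466·(293.7 − 55.16) = 1004·2·(55.16 − 9.944)
111.16 m = 90794  ⇒  m ≈ 816.8 g

m ≈ 817 g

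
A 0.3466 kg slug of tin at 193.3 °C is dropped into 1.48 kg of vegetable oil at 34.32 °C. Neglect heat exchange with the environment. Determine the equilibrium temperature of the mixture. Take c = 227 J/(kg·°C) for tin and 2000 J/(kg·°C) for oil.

Net heat exchanged in the isolated system is zero:
0.3466×227×(T − 193.3) + 1.48×2000×(T − 34.32) = 0
78.68(T − 193.3) + 2960(T − 34.32) = 0
(78.68 + 2960) T = 78.68×193.3 + 2960×34.32
T ≈ 38.44 °C

T_f ≈ 38.4 °C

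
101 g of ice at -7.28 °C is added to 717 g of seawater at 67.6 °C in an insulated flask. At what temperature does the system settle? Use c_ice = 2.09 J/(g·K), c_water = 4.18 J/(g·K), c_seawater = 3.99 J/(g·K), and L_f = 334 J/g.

Taking heat into each body as positive, Σ m c ΔT = 0:
warm ice to 0 °C: 101×2.09×(0 − (-7.28)) = 1536.7; latent heat to melt: 101×334 = 33734; meltwater 0→T: 101×4.18×T = 422.18 T; seawater cools: 717×3.99×(T − 67.6) = 2860.8(T − 67.6)
3283 T = 193392 − 35271 = 158121
T ≈ 48.16 °C (positive, so assuming full melt was valid).

T_f ≈ 48.2 °C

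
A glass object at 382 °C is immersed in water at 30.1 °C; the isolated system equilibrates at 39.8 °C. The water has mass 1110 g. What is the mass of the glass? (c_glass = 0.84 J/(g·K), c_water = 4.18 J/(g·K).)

m ≈ 157 g

Energy conservation, ΣQ = 0:
m×0.84×(39.8 − 382) + 1110×4.18×(39.8 − 30.1) = 0
-287.45 m = -45006
m = -45006/-287.45 ≈ 156.6 g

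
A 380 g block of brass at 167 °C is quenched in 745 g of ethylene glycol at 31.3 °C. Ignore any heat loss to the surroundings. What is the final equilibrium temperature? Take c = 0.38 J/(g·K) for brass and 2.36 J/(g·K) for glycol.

T_f ≈ 41.6 °C

With ΣQ=0 the equilibrium temperature is the m·c-weighted mean:
T_f = (144.4×167 + 1758.2×31.3) / (144.4 + 1758.2)
    = 79146 / 1902.6 ≈ 41.60 °C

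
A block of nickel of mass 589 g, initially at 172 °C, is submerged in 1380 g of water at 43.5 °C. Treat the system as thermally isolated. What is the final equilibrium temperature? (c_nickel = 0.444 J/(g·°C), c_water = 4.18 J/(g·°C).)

T_f ≈ 49.1 °C

|Q_nickel| = |Q_water|:
589×0.444×(172 − T) = 1380×4.18×(T − 43.5)
261.52(172 − T) = 5768.4(T − 43.5)
6029.9 T = 295906  ⇒  T ≈ 49.07 °C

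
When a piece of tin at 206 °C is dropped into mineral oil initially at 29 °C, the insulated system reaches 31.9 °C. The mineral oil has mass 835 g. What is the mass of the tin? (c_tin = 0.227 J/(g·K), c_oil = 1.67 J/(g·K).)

|Q_tin| = |Q_oil|:
m·0.227·(206 − 31.9) = 835·1.67·(31.9 − 29)
39.52 m = 4043.9  ⇒  m ≈ 102.3 g

m ≈ 102 g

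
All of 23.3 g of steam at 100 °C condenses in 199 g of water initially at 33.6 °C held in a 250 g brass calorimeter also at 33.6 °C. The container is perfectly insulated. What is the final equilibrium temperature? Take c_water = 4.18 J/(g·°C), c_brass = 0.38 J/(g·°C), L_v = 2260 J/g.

T_f ≈ 91.3 °C

Energy conservation, ΣQ = 0:
steam→water at 100 °C releases m L_v = 23.3·2260 = 52658
  condensate cools 100→T: 23.3·4.18·(T − 100) = 97.39(T − 100)
  original water: 831.82(T − 33.6)
  cup: 95(T − 33.6)
1024.2 T = 52658 + 9739.4 + 31141 = 93539
T ≈ 91.33 °C, under the boiling point, so the assumption holds.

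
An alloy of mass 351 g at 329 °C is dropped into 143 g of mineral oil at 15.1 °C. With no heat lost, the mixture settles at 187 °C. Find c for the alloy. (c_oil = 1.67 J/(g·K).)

Let T be the final temperature. ΣQ_i = 0:
351·c·(187 − 329) + 143·1.67·(187 − 15.1) = 0
-49842 c = -41051
c = -41051/-49842 ≈ 0.8236 J/(g·K)

c ≈ 0.824 J/(g·K)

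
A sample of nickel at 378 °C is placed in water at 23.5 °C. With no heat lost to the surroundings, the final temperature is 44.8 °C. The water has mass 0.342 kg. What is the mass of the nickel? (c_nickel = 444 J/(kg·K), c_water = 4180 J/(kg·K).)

m ≈ 0.206 kg

Heat lost by the nickel = heat gained by the water:
m×444×(378 − 44.8) = 0.342×4180×(44.8 − 23.5)
147941 m = 30450  ⇒  m ≈ 0.2058 kg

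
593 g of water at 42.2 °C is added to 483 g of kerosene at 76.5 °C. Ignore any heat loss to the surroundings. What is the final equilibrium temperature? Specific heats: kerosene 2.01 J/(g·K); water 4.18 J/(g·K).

Let T be the final temperature. ΣQ_i = 0:
483×2.01×(T − 76.5) + 593×4.18×(T − 42.2) = 0
970.83(T − 76.5) + 2478.7(T − 42.2) = 0
3449.6 T = 178871
T ≈ 51.85 °C

T_f ≈ 51.9 °C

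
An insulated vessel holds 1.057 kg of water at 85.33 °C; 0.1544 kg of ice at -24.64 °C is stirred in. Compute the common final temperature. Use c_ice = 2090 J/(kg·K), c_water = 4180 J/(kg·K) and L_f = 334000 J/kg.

T_f ≈ 62.7 °C

Let T be the final temperature. ΣQ_i = 0:
warm ice to 0 °C: 0.1544×2090×(0 − (-24.64)) = 7951.2; latent heat to melt: 0.1544×334000 = 51570; meltwater 0→T: 0.1544×4180×T = 645.39 T; water cools: 1.057×4180×(T − 85.33) = 4418.3(T − 85.33)
5063.7 T = 377010 − 59521 = 317489
T ≈ 62.70 °C. Since T > 0 °C, the all-ice-melts assumption holds.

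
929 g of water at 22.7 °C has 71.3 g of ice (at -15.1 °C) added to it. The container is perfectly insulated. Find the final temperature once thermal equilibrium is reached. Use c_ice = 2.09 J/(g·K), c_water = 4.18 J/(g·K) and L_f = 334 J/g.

T_f ≈ 14.8 °C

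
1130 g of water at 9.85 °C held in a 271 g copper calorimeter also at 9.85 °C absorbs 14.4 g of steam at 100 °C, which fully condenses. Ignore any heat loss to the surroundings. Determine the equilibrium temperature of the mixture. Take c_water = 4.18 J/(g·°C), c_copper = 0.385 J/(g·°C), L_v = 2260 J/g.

T_f ≈ 17.6 °C

Energy balance with sensible and latent terms:
steam→water at 100 °C releases m L_v = 14.4·2260 = 32544
  condensed water 100 °C→T: 60.19(T − 100)
  original water: 4723.4(T − 9.85)
  cup: 104.34(T − 9.85)
4887.9 T = 32544 + 6019.2 + 47553 = 86116
T ≈ 17.62 °C (< 100 °C, so full condensation is consistent).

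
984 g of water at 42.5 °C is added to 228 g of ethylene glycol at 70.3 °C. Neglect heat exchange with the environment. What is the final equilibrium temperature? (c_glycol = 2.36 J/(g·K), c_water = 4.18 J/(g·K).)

T_f ≈ 45.7 °C

Setting the total heat transfer to zero:
228·2.36·(T − 70.3) + 984·4.18·(T − 42.5) = 0
538.08(T − 70.3) + 4113.1(T − 42.5) = 0
(538.08 + 4113.1) T = 538.08·70.3 + 4113.1·42.5
T = 212635/4651.2 ≈ 45.72 °C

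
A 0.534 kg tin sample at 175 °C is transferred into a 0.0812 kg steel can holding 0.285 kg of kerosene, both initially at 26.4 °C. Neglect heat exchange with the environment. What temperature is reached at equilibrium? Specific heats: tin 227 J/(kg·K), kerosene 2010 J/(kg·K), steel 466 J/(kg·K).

T_f ≈ 51.0 °C

Taking heat into each body as positive, Σ m c ΔT = 0:
0.534·227·(T − 175) + 0.285·2010·(T − 26.4) + 0.0812·466·(T − 26.4) = 0
121.22(T − 175) + 572.85(T − 26.4) + 37.84(T − 26.4) = 0
(121.22 + 572.85 + 37.84) T = 121.22·175 + 572.85·26.4 + 37.84·26.4
T = 37335/731.91 ≈ 51.01 °C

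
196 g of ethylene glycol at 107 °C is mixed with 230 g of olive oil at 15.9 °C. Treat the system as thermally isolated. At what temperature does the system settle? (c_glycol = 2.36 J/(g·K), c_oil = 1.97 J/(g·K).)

Heat gained plus heat lost sum to zero:
196*2.36*(T − 107) + 230*1.97*(T − 15.9) = 0
915.66 T = 56698
T = 56698/915.66 ≈ 61.92 °C

T_f ≈ 61.9 °C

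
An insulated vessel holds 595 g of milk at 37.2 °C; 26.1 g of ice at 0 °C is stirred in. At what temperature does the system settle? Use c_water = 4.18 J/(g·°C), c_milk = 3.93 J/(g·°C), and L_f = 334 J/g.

Sum of m c ΔT and latent-heat terms is zero:
melt ice: 26.1×334 = 8717.4; meltwater 0→T: 26.1×4.18×T = 109.1 T; milk cools: 595×3.93×(T − 37.2) = 2338.3(T − 37.2)
2447.4 T = 86987 − 8717.4 = 78269
T ≈ 31.98 °C — above 0 °C, consistent with complete melting.

T_f ≈ 32.0 °C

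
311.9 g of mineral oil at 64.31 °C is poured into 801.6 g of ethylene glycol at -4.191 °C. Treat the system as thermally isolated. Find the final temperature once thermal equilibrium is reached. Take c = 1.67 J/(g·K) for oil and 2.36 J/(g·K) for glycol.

T_f ≈ 10.6 °C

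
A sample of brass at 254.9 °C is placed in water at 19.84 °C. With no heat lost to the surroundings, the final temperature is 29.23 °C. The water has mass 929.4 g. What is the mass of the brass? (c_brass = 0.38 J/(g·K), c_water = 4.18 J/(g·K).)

Energy conservation, ΣQ = 0:
m·0.38·(29.23 − 254.9) + 929.4·4.18·(29.23 − 19.84) = 0
-85.75 m = -36479
m = -36479/-85.75 ≈ 425.4 g

m ≈ 425 g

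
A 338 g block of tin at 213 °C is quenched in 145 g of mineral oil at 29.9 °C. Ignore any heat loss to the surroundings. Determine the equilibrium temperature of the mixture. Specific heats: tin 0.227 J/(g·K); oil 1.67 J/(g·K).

T_f ≈ 74.0 °C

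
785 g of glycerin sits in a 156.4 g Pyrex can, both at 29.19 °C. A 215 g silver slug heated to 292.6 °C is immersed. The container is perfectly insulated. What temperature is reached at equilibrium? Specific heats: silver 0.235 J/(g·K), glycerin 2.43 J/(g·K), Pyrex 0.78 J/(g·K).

T_f ≈ 35.6 °C

Let T be the final temperature. ΣQ_i = 0:
215×0.235×(T − 292.6) + 785×2.43×(T − 29.19) + 156.4×0.78×(T − 29.19) = 0
50.52(T − 292.6) + 1907.6(T − 29.19) + 121.99(T − 29.19) = 0
2080.1 T = 74026
T = 74026/2080.1 ≈ 35.59 °C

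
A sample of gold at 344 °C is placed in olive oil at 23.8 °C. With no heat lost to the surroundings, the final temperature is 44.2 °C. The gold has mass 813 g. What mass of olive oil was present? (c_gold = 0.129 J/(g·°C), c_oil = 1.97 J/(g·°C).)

m ≈ 782 g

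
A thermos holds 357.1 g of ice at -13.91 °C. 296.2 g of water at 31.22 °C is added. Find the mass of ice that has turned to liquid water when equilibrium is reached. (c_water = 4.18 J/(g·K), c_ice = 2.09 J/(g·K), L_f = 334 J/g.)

m_melted ≈ 84.6 g

Cooling the water to 0 °C releases 296.2·4.18·31.22 = 38654 J.
Warming the ice to 0 °C takes 357.1·2.09·13.91 = 10382 J, leaving 28272 J for melting.
Fully melting the ice requires m_ice L_f = 357.1·334 = 119271 J.
28272 J < 119271 J, so only part of the ice melts and the system sits at 0 °C.
m_melted·334 = 28272  ⇒  m_melted ≈ 84.65 g.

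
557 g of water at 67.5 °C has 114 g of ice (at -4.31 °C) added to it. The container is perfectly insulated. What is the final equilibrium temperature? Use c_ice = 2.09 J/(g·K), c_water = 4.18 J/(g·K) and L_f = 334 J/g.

T_f ≈ 42.1 °C

Let T be the final temperature. ΣQ_i = 0:
ice -4.31→0 °C: 114×2.09×4.31 = 1026.9; melt ice: 114×334 = 38076; warm the meltwater: 476.52 T; water: 2328.3(T − 67.5)
2804.8 T = 157158 − 39103 = 118055
T ≈ 42.09 °C (positive, so assuming full melt was valid).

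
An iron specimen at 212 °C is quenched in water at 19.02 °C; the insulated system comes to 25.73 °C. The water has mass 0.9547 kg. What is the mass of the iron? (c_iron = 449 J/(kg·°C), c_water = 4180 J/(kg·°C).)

|Q_iron| = |Q_water|:
m×449×(212 − 25.73) = 0.9547×4180×(25.73 − 19.02)
83635 m = 26777  ⇒  m ≈ 0.3202 kg

m ≈ 0.32 kg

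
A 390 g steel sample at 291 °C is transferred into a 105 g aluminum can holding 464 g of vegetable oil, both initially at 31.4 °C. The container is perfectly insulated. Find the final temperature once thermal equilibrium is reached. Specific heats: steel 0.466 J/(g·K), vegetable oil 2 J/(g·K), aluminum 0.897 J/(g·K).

T_f ≈ 70.6 °C

T_f = Σ m_i c_i T_i / Σ m_i c_i:
T_f = (181.74·291 + 928·31.4 + 94.19·31.4) / (181.74 + 928 + 94.19)
    = 84983 / 1203.9 ≈ 70.59 °C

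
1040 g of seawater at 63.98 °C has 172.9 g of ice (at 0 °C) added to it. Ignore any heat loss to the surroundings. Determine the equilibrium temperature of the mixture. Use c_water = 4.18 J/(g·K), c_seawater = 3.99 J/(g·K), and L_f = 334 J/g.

Setting the total heat transfer to zero:
fusion: m_ice L_f = 172.9×334 = 57749
  warm the meltwater: 722.72 T
  seawater cools: 1040×3.99×(T − 63.98) = 4149.6(T − 63.98)
4872.3 T = 265491 − 57749 = 207743
T ≈ 42.64 °C. Since T > 0 °C, the all-ice-melts assumption holds.

T_f ≈ 42.6 °C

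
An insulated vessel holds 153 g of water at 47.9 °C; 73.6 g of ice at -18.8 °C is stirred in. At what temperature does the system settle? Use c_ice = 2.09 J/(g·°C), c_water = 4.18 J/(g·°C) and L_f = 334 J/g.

T_f ≈ 3.3 °C

Conservation of energy gives ΣQ = 0:
warm ice to 0 °C: 73.6·2.09·(0 − (-18.8)) = 2891.9
  melt ice: 73.6·334 = 24582
  warm the meltwater: 307.65 T
  water cools: 153·4.18·(T − 47.9) = 639.54(T − 47.9)
947.19 T = 30634 − 27474 = 3159.7
T ≈ 3.34 °C. Since T > 0 °C, the all-ice-melts assumption holds.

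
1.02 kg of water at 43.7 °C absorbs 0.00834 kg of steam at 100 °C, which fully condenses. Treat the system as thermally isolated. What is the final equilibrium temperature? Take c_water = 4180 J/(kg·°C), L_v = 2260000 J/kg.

T_f ≈ 48.5 °C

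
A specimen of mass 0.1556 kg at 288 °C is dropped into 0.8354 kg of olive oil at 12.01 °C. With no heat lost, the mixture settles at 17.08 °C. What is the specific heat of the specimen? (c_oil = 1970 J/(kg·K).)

c ≈ 198 J/(kg·K)

m_s c (T_s − T_f) = m_oil c_oil (T_f − T_0):
0.1556·c·(288 − 17.08) = 0.8354·1970·(17.08 − 12.01)
42.16 c = 8343.9  ⇒  c ≈ 197.9 J/(kg·K)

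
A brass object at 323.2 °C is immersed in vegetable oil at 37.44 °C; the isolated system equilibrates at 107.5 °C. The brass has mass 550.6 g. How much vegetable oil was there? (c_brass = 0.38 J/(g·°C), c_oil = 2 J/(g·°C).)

m ≈ 322 g

Heat lost by the brass = heat gained by the oil:
550.6×0.38×(323.2 − 107.5) = m×2×(107.5 − 37.44)
140.12 m = 45130  ⇒  m ≈ 322.1 g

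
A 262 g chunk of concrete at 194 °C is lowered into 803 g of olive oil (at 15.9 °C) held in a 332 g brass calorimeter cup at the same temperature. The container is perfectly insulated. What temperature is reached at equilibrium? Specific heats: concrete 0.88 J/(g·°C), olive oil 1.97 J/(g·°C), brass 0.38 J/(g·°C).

T_f ≈ 37.1 °C

With ΣQ=0 the equilibrium temperature is the m·c-weighted mean:
T_f = (230.56·194 + 1581.9·15.9 + 126.16·15.9) / (230.56 + 1581.9 + 126.16)
    = 71887 / 1938.6 ≈ 37.08 °C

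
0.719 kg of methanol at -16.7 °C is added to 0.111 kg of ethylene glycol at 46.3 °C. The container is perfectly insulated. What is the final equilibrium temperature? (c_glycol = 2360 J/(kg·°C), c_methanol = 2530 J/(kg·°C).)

T_f is the heat-capacity-weighted average of the initial temperatures:
T_f = (261.96*46.3 + 1819.1*(-16.7)) / (261.96 + 1819.1)
    = -18250 / 2081 ≈ -8.77 °C

T_f ≈ -8.8 °C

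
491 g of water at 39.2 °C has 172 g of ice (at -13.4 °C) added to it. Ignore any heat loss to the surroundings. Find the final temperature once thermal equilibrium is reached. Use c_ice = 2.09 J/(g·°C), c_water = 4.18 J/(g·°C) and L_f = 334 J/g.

Net heat exchanged in the isolated system is zero:
ice -13.4→0 °C: 172×2.09×13.4 = 4817
  fusion: m_ice L_f = 172×334 = 57448
  meltwater 0→T: 172×4.18×T = 718.96 T
  water cools: 491×4.18×(T − 39.2) = 2052.4(T − 39.2)
2771.3 T = 80453 − 62265 = 18188
T ≈ 6.56 °C — above 0 °C, consistent with complete melting.

T_f ≈ 6.6 °C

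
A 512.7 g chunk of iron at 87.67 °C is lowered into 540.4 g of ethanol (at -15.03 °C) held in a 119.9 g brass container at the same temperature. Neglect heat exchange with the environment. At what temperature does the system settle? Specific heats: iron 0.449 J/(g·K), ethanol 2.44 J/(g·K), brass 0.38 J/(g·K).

Taking heat into each body as positive, Σ m c ΔT = 0:
512.7×0.449×(T − 87.67) + 540.4×2.44×(T − (-15.03)) + 119.9×0.38×(T − (-15.03)) = 0
230.2(T − 87.67) + 1318.6(T − (-15.03)) + 45.56(T − (-15.03)) = 0
(230.2 + 1318.6 + 45.56) T = 230.2×87.67 + 1318.6×(-15.03) + 45.56×(-15.03)
T = -321.16/1594.3 ≈ -0.20 °C

T_f ≈ -0.2 °C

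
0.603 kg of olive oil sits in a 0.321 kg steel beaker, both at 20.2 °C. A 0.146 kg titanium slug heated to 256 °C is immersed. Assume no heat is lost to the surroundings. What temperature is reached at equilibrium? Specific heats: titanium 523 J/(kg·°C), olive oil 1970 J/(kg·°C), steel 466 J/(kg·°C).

T_f ≈ 32.9 °C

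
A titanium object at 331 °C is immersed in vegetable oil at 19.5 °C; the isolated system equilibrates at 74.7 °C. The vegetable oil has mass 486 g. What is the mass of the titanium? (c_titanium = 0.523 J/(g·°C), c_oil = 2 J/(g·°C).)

Heat lost by the titanium = heat gained by the oil:
m·0.523·(331 − 74.7) = 486·2·(74.7 − 19.5)
134.04 m = 53654  ⇒  m ≈ 400.3 g

m ≈ 400 g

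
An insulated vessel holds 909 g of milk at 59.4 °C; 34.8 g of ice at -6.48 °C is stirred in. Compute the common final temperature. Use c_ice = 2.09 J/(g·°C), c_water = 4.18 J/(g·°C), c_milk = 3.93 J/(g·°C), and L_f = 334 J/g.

T_f ≈ 53.8 °C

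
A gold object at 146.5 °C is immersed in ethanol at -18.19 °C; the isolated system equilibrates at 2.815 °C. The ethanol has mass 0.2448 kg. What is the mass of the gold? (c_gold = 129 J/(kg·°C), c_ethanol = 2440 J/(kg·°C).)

m ≈ 0.677 kg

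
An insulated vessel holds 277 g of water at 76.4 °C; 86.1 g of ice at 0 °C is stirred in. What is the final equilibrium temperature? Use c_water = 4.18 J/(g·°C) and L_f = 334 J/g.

Conservation of energy gives ΣQ = 0:
latent heat to melt: 86.1×334 = 28757; meltwater 0→T: 86.1×4.18×T = 359.9 T; water: 1157.9(T − 76.4)
1517.8 T = 88461 − 28757 = 59703
T ≈ 39.34 °C — above 0 °C, consistent with complete melting.

T_f ≈ 39.3 °C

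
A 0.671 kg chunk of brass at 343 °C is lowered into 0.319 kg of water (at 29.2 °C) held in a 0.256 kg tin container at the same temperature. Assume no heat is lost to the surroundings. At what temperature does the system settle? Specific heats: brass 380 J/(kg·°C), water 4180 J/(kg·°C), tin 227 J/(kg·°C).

T_f ≈ 77.8 °C

Let T be the final temperature. ΣQ_i = 0:
0.671*380*(T − 343) + 0.319*4180*(T − 29.2) + 0.256*227*(T − 29.2) = 0
254.98(T − 343) + 1333.4(T − 29.2) + 58.11(T − 29.2) = 0
1646.5 T = 128091
T ≈ 77.80 °C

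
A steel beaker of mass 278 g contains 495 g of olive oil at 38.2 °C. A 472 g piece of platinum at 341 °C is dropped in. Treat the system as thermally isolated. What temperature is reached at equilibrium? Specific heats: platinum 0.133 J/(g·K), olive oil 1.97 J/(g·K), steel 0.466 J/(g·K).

T_f ≈ 54.5 °C

With ΣQ=0 the equilibrium temperature is the m·c-weighted mean:
T_f = (62.78*341 + 975.15*38.2 + 129.55*38.2) / (62.78 + 975.15 + 129.55)
    = 63606 / 1167.5 ≈ 54.48 °C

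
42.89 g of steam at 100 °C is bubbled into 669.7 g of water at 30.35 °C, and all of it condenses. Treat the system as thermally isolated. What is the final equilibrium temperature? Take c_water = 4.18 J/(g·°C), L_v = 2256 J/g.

Net heat exchanged in the isolated system is zero:
steam→water at 100 °C releases m L_v = 42.89·2256 = 96760; condensed water 100 °C→T: 179.28(T − 100); water warms: 669.7·4.18·(T − 30.35) = 2799.3(T − 30.35)
2978.6 T = 96760 + 17928 + 84960 = 199648
T ≈ 67.03 °C — below 100 °C, confirming all the steam condensed.

T_f ≈ 67.0 °C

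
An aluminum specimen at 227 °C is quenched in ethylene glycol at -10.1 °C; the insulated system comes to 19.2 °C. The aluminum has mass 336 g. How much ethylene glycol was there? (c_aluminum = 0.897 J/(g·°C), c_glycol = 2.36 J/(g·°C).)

m ≈ 906 g

Conservation of energy gives ΣQ = 0:
336·0.897·(19.2 − 227) + m·2.36·(19.2 − (-10.1)) = 0
69.15 m = 62629
m = 62629/69.15 ≈ 905.7 g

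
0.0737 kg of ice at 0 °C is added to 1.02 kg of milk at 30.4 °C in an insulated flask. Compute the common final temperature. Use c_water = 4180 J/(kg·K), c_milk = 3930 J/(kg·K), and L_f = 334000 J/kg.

T_f ≈ 22.5 °C

Energy balance with sensible and latent terms:
fusion: m_ice L_f = 0.0737·334000 = 24616; meltwater 0→T: 0.0737·4180·T = 308.07 T; milk cools: 1.02·3930·(T − 30.4) = 4008.6(T − 30.4)
4316.7 T = 121861 − 24616 = 97246
T ≈ 22.53 °C — above 0 °C, consistent with complete melting.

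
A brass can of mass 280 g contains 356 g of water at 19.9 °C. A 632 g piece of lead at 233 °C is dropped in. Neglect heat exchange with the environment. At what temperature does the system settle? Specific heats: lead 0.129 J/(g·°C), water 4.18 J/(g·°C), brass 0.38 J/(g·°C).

Conservation of energy gives ΣQ = 0:
632×0.129×(T − 233) + 356×4.18×(T − 19.9) + 280×0.38×(T − 19.9) = 0
(81.53 + 1488.1 + 106.4) T = 81.53×233 + 1488.1×19.9 + 106.4×19.9
T = 50726 / 1676 = 30.3 °C

T_f ≈ 30.3 °C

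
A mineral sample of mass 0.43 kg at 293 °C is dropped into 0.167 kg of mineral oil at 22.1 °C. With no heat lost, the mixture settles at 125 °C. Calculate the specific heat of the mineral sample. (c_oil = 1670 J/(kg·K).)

c ≈ 397 J/(kg·K)

Setting the total heat transfer to zero:
0.43×c×(125 − 293) + 0.167×1670×(125 − 22.1) = 0
-72.24 c = -28698
c = -28698/-72.24 ≈ 397.3 J/(kg·K)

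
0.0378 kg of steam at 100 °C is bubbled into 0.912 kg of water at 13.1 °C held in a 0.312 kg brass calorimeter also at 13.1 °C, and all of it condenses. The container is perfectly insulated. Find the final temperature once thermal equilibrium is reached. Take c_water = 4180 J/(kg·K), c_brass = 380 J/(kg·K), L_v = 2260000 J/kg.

T_f ≈ 37.4 °C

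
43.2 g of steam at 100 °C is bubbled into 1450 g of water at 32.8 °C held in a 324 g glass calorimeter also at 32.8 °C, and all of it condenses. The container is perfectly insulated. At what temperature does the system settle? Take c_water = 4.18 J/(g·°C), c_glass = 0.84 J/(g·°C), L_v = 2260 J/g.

T_f ≈ 49.7 °C

Setting the total heat transfer to zero:
latent heat released on condensation: 43.2×2260 = 97632
  condensate cools 100→T: 43.2×4.18×(T − 100) = 180.58(T − 100)
  water warms: 1450×4.18×(T − 32.8) = 6061(T − 32.8)
  glass cup: 324×0.84×(T − 32.8) = 272.16(T − 32.8)
6513.7 T = 97632 + 18058 + 207728 = 323417
T ≈ 49.65 °C — below 100 °C, confirming all the steam condensed.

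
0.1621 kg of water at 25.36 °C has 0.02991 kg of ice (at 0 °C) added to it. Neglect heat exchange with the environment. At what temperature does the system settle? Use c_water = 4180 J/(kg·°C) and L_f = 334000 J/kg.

T_f ≈ 9.0 °C

Let T be the final temperature. ΣQ_i = 0:
latent heat to melt: 0.02991×334000 = 9989.9
  warm the meltwater: 125.02 T
  water cools: 0.1621×4180×(T − 25.36) = 677.58(T − 25.36)
802.6 T = 17183 − 9989.9 = 7193.4
T ≈ 8.96 °C (positive, so assuming full melt was valid).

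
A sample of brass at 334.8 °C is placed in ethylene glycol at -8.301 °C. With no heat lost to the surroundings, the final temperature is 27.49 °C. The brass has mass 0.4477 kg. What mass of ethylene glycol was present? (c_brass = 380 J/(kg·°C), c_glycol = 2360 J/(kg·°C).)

m ≈ 0.619 kg

Taking heat into each body as positive, Σ m c ΔT = 0:
0.4477·380·(27.49 − 334.8) + m·2360·(27.49 − (-8.301)) = 0
84467 m = 52281
m = 52281/84467 ≈ 0.619 kg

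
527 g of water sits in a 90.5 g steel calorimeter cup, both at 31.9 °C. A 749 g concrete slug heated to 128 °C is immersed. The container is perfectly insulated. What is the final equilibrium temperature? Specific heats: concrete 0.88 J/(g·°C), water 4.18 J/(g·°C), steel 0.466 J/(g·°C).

T_f ≈ 53.7 °C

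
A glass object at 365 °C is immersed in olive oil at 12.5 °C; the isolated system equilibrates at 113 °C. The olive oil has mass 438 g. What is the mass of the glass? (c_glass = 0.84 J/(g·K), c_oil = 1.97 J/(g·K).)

m ≈ 410 g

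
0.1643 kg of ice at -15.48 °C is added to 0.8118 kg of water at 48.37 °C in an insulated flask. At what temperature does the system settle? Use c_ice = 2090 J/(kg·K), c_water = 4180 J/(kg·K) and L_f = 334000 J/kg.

Let T be the final temperature. ΣQ_i = 0:
ice -15.48→0 °C: 0.1643·2090·15.48 = 5315.6; melt ice: 0.1643·334000 = 54876; meltwater 0→T: 0.1643·4180·T = 686.77 T; water: 3393.3(T − 48.37)
4080.1 T = 164135 − 60192 = 103943
T ≈ 25.48 °C (positive, so assuming full melt was valid).

T_f ≈ 25.5 °C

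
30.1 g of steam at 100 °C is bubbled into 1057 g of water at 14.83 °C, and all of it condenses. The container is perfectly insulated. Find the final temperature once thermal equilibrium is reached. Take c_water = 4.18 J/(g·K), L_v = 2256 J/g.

T_f ≈ 32.1 °C

Sum of m c ΔT and latent-heat terms is zero:
condense steam: −30.1×2256 = −67906
  condensate cools 100→T: 30.1×4.18×(T − 100) = 125.82(T − 100)
  water warms: 1057×4.18×(T − 14.83) = 4418.3(T − 14.83)
4544.1 T = 67906 + 12582 + 65523 = 146010
T ≈ 32.13 °C — below 100 °C, confirming all the steam condensed.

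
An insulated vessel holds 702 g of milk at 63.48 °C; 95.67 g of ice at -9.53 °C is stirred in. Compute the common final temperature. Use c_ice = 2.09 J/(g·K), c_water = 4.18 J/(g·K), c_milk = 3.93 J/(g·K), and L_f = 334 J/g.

T_f ≈ 44.7 °C

Energy conservation, ΣQ = 0:
ice -9.53→0 °C: 95.67·2.09·9.53 = 1905.5
  latent heat to melt: 95.67·334 = 31954
  warm the meltwater: 399.9 T
  milk cools: 702·3.93·(T − 63.48) = 2758.9(T − 63.48)
3158.8 T = 175132 − 33859 = 141273
T ≈ 44.72 °C. Since T > 0 °C, the all-ice-melts assumption holds.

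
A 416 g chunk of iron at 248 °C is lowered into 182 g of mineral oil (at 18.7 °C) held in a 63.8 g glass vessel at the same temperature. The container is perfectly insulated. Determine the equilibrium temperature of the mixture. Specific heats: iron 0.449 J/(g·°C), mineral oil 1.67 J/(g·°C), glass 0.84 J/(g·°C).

T_f ≈ 97.4 °C

Taking heat into each body as positive, Σ m c ΔT = 0:
416*0.449*(T − 248) + 182*1.67*(T − 18.7) + 63.8*0.84*(T − 18.7) = 0
186.78(T − 248) + 303.94(T − 18.7) + 53.59(T − 18.7) = 0
544.32 T = 53008
T = 53008/544.32 ≈ 97.39 °C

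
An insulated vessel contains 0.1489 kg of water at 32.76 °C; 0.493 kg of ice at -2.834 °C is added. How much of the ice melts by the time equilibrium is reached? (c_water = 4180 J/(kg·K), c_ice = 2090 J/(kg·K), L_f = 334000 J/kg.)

Water can give up m c ΔT = 0.1489×4180×32.76 = 20390 J before reaching 0 °C.
Warming the ice to 0 °C takes 0.493×2090×2.834 = 2920.1 J, leaving 17470 J for melting.
Fully melting the ice requires m_ice L_f = 0.493×334000 = 164662 J.
17470 J < 164662 J, so only part of the ice melts and the system sits at 0 °C.
m_melt = 17470 / L_f = 0.0523 kg.

m_melted ≈ 0.0523 kg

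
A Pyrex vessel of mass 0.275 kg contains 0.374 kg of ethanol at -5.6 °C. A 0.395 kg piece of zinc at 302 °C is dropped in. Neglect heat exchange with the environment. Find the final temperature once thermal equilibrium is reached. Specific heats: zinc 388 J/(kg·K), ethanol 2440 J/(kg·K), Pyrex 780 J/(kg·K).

T_f ≈ 31.2 °C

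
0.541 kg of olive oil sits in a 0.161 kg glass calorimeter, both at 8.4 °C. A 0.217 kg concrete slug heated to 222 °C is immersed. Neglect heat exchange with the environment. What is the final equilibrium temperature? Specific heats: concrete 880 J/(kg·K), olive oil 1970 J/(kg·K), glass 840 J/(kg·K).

Net heat exchanged in the isolated system is zero:
0.217·880·(T − 222) + 0.541·1970·(T − 8.4) + 0.161·840·(T − 8.4) = 0
190.96(T − 222) + 1065.8(T − 8.4) + 135.24(T − 8.4) = 0
1392 T = 52482
T = 52482 / 1392 = 37.7 °C

T_f ≈ 37.7 °C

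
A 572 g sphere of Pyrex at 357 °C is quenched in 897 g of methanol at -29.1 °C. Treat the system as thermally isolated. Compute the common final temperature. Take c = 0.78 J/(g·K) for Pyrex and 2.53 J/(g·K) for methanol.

Taking heat into each body as positive, Σ m c ΔT = 0:
572*0.78*(T − 357) + 897*2.53*(T − (-29.1)) = 0
446.16(T − 357) + 2269.4(T − (-29.1)) = 0
2715.6 T = 93239
T = 93239/2715.6 ≈ 34.34 °C

T_f ≈ 34.3 °C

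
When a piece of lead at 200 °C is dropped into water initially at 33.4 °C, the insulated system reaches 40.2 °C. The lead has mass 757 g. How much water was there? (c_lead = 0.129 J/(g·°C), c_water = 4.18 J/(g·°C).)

m ≈ 549 g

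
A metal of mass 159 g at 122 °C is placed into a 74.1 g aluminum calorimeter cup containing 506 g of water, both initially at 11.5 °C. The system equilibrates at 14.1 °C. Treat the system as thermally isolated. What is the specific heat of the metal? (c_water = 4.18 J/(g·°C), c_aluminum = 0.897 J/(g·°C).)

c ≈ 0.331 J/(g·°C)

Let T be the final temperature. ΣQ_i = 0:
159×c×(14.1 − 122) + 506×4.18×(14.1 − 11.5) + 74.1×0.897×(14.1 − 11.5) = 0
-17156 c = -5672
c = -5672/-17156 ≈ 0.3306 J/(g·°C)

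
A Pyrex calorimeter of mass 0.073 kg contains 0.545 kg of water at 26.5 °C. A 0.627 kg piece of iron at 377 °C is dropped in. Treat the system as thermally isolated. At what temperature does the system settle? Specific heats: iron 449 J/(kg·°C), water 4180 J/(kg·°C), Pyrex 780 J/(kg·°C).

T_f is the heat-capacity-weighted average of the initial temperatures:
T_f = (281.52×377 + 2278.1×26.5 + 56.94×26.5) / (281.52 + 2278.1 + 56.94)
    = 168013 / 2616.6 ≈ 64.21 °C

T_f ≈ 64.2 °C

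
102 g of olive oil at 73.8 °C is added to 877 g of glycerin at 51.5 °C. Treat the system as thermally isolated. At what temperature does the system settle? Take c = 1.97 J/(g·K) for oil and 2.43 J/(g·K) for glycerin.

|Q_oil| = |Q_glycerin|:
102×1.97×(73.8 − T) = 877×2.43×(T − 51.5)
200.94(73.8 − T) = 2131.1(T − 51.5)
2332.1 T = 124582  ⇒  T ≈ 53.42 °C

T_f ≈ 53.4 °C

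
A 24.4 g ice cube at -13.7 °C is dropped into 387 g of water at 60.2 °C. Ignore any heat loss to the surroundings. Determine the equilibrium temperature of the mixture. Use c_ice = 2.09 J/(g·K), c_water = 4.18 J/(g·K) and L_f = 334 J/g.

T_f ≈ 51.5 °C

Energy conservation, ΣQ = 0:
ice -13.7→0 °C: 24.4·2.09·13.7 = 698.65; fusion: m_ice L_f = 24.4·334 = 8149.6; meltwater 0→T: 24.4·4.18·T = 101.99 T; water: 1617.7(T − 60.2)
1719.7 T = 97383 − 8848.2 = 88535
T ≈ 51.48 °C — above 0 °C, consistent with complete melting.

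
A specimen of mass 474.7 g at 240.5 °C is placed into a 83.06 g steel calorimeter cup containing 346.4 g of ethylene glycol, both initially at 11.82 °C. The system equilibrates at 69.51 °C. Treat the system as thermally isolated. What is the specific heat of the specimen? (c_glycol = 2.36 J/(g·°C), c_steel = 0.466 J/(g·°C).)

Energy conservation, ΣQ = 0:
474.7×c×(69.51 − 240.5) + 346.4×2.36×(69.51 − 11.82) + 83.06×0.466×(69.51 − 11.82) = 0
-81169 c = -49395
c = -49395/-81169 ≈ 0.6085 J/(g·°C)

c ≈ 0.609 J/(g·°C)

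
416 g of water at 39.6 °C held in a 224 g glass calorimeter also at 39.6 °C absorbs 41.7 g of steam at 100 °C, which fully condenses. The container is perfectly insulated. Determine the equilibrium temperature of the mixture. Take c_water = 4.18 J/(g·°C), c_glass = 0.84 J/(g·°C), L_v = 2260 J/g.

T_f ≈ 89.5 °C

Energy conservation, ΣQ = 0:
condense steam: −41.7·2260 = −94242; condensate cools 100→T: 41.7·4.18·(T − 100) = 174.31(T − 100); original water: 1738.9(T − 39.6); cup: 188.16(T − 39.6)
2101.3 T = 94242 + 17431 + 76311 = 187983
T ≈ 89.46 °C, under the boiling point, so the assumption holds.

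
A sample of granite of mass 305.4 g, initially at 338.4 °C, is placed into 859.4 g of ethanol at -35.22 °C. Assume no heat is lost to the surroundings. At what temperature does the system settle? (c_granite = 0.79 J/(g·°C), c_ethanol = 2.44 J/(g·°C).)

T_f ≈ 3.3 °C

T_f = Σ m_i c_i T_i / Σ m_i c_i:
T_f = (241.27×338.4 + 2096.9×(-35.22)) / (241.27 + 2096.9)
    = 7790.3 / 2338.2 ≈ 3.33 °C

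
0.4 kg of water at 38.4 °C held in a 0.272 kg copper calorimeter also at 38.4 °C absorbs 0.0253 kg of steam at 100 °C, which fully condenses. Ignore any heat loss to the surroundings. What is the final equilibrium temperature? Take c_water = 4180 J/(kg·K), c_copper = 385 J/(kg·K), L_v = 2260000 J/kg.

T_f ≈ 72.2 °C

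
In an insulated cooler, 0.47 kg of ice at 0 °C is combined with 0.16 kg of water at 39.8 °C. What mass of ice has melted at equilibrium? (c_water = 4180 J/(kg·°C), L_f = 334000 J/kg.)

Heat available from the water dropping to 0 °C: 0.16·4180·39.8 = 26618 J.
Melting all 0.47 kg of ice would need 0.47·334000 = 156980 J.
26618 J < 156980 J, so only part of the ice melts and the system sits at 0 °C.
m_melted·334000 = 26618  ⇒  m_melted ≈ 0.0797 kg.

m_melted ≈ 0.0797 kg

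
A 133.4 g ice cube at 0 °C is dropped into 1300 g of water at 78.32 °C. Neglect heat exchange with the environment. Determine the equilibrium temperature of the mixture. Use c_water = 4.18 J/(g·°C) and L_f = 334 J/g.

T_f ≈ 63.6 °C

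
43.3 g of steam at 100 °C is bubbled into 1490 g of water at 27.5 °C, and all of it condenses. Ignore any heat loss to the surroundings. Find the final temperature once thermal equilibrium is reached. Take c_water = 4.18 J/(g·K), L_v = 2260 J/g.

T_f ≈ 44.8 °C

Setting the total heat transfer to zero:
steam→water at 100 °C releases m L_v = 43.3×2260 = 97858; condensed water 100 °C→T: 180.99(T − 100); original water: 6228.2(T − 27.5)
6409.2 T = 97858 + 18099 + 171276 = 287233
T ≈ 44.82 °C — below 100 °C, confirming all the steam condensed.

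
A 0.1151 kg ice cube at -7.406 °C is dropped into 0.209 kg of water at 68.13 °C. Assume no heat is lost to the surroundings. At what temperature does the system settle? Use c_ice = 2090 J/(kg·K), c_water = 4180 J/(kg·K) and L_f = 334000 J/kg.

Energy conservation, ΣQ = 0:
ice -7.406→0 °C: 0.1151×2090×7.406 = 1781.6
  fusion: m_ice L_f = 0.1151×334000 = 38443
  meltwater 0→T: 0.1151×4180×T = 481.12 T
  water cools: 0.209×4180×(T − 68.13) = 873.62(T − 68.13)
1354.7 T = 59520 − 40225 = 19295
T ≈ 14.24 °C — above 0 °C, consistent with complete melting.

T_f ≈ 14.2 °C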